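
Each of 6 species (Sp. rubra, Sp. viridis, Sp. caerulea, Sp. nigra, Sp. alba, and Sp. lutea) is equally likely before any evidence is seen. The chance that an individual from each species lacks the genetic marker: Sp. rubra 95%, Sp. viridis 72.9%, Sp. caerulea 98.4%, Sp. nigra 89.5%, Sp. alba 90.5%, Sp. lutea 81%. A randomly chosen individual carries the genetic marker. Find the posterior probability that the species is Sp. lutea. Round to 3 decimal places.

0.261

Taking complements, P(marker | each) = Sp. rubra 0.05, Sp. viridis 0.271, Sp. caerulea 0.016, Sp. nigra 0.105, Sp. alba 0.095, Sp. lutea 0.19.
With a uniform prior (1/6 each), posterior ∝ likelihood:
  Sp. rubra: 0.05
  Sp. viridis: 0.271
  Sp. caerulea: 0.016
  Sp. nigra: 0.105
  Sp. alba: 0.095
  Sp. lutea: 0.19
Normalizing constant = 0.727.
P(Sp. lutea | evidence) = 0.19 / 0.727 ≈ 0.261.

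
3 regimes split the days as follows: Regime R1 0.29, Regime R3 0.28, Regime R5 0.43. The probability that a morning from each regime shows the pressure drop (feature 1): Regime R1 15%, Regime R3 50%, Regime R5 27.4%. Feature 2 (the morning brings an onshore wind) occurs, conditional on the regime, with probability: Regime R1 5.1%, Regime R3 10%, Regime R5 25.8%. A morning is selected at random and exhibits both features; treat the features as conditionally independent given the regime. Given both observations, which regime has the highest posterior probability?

Regime R5

Unnormalized posteriors (prior × likelihood):
  Regime R1: 0.29 × 0.15 × 0.051 = 0.0022185
  Regime R3: 0.28 × 0.5 × 0.1 = 0.014
  Regime R5: 0.43 × 0.274 × 0.258 = 0.03039756
Sum = 0.04661606.
Largest term belongs to Regime R5, so Regime R5 is most probable.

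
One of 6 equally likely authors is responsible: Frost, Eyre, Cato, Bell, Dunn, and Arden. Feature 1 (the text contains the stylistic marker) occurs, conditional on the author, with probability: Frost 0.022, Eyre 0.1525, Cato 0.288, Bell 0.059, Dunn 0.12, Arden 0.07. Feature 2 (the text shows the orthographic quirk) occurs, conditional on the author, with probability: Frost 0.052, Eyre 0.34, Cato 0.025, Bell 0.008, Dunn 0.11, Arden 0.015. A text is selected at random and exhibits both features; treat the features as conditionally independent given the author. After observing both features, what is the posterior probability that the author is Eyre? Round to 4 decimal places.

0.6921

With a uniform prior (1/6 each), posterior ∝ likelihood:
  Frost: 0.022 × 0.052 = 0.001144
  Eyre: 0.1525 × 0.34 = 0.05185
  Cato: 0.288 × 0.025 = 0.0072
  Bell: 0.059 × 0.008 = 0.000472
  Dunn: 0.12 × 0.11 = 0.0132
  Arden: 0.07 × 0.015 = 0.00105
Normalizing constant = 0.074916.
P(Eyre | evidence) = 0.05185 / 0.074916 ≈ 0.6921.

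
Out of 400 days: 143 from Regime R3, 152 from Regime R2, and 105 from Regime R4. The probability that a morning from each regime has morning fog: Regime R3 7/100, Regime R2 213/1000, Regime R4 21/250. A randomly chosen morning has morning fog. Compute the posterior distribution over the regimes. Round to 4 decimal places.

Compute prior × likelihood for every hypothesis:
  Regime R3: 0.3575 × 0.07 = 0.025025
  Regime R2: 0.38 × 0.213 = 0.08094
  Regime R4: 0.2625 × 0.084 = 0.02205
Sum = 0.128015.
P(Regime R3 | fog) = 0.025025/0.128015 ≈ 0.1955
P(Regime R2 | fog) = 0.08094/0.128015 ≈ 0.6323
P(Regime R4 | fog) = 0.02205/0.128015 ≈ 0.1722

Regime R3 0.1955, Regime R2 0.6323, Regime R4 0.1722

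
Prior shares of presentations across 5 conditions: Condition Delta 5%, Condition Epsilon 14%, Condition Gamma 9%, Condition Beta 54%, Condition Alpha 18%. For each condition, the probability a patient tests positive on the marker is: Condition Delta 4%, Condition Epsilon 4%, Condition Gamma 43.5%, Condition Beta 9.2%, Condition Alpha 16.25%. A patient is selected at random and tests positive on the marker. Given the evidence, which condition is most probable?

Compute prior × likelihood for every hypothesis:
  Condition Delta: 0.05 × 0.04 = 0.002
  Condition Epsilon: 0.14 × 0.04 = 0.0056
  Condition Gamma: 0.09 × 0.435 = 0.03915
  Condition Beta: 0.54 × 0.092 = 0.04968
  Condition Alpha: 0.18 × 0.1625 = 0.02925
Sum = 0.12568.
Largest term belongs to Condition Beta, so Condition Beta is most probable.

Condition Beta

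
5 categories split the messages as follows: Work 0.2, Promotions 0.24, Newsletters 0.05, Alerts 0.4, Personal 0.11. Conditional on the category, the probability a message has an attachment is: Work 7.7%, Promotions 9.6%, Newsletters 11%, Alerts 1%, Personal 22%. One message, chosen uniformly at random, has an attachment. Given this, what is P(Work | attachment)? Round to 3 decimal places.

0.213

Unnormalized posteriors (prior × likelihood):
  Work: 0.2 × 0.077 = 0.0154
  Promotions: 0.24 × 0.096 = 0.02304
  Newsletters: 0.05 × 0.11 = 0.0055
  Alerts: 0.4 × 0.01 = 0.004
  Personal: 0.11 × 0.22 = 0.0242
Total = 0.07214.
P(Work | evidence) = 0.0154 / 0.07214 ≈ 0.213.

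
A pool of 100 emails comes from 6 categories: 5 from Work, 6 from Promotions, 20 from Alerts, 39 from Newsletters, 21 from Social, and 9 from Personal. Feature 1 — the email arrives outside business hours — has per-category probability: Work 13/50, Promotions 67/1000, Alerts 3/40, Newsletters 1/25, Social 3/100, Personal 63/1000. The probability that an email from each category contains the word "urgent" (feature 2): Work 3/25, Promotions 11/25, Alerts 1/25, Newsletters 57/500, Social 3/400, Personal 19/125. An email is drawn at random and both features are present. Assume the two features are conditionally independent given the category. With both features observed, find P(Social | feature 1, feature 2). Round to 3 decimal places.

Compute prior × likelihood for every hypothesis:
  Work: 0.05 × 0.26 × 0.12 = 0.00156
  Promotions: 0.06 × 0.067 × 0.44 = 0.0017688
  Alerts: 0.2 × 0.075 × 0.04 = 0.0006
  Newsletters: 0.39 × 0.04 × 0.114 = 0.0017784
  Social: 0.21 × 0.03 × 0.0075 = 0.00004725
  Personal: 0.09 × 0.063 × 0.152 = 0.00086184
Sum = 0.00661629.
P(Social | evidence) = 0.00004725 / 0.00661629 ≈ 0.007.

0.007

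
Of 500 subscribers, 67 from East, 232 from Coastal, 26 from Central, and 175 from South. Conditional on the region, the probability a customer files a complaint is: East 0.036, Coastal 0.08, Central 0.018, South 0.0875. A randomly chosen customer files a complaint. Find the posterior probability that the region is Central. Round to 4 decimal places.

0.0127

By Bayes' rule, posterior ∝ prior × likelihood:
  East: 0.134 × 0.036 = 0.004824
  Coastal: 0.464 × 0.08 = 0.03712
  Central: 0.052 × 0.018 = 0.000936
  South: 0.35 × 0.0875 = 0.030625
Total = 0.073505.
P(Central | evidence) = 0.000936 / 0.073505 ≈ 0.0127.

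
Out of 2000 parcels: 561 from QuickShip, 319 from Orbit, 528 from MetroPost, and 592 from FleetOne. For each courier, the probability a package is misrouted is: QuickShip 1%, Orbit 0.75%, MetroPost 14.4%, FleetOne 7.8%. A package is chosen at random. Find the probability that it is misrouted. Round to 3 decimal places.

0.065

Compute prior × likelihood for every hypothesis:
  QuickShip: 0.2805 × 0.01 = 0.002805
  Orbit: 0.1595 × 0.0075 = 0.00119625
  MetroPost: 0.264 × 0.144 = 0.038016
  FleetOne: 0.296 × 0.078 = 0.023088
P(misrouted) = 0.002805 + 0.00119625 + 0.038016 + 0.023088 = 0.06510525 → 0.065.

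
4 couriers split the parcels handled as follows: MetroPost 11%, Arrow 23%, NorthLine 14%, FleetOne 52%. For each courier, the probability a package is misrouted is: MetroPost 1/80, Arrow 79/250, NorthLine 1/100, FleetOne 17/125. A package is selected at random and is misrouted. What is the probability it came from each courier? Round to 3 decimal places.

Prior × likelihood for each hypothesis:
  MetroPost: 0.11 × 0.0125 = 0.001375
  Arrow: 0.23 × 0.316 = 0.07268
  NorthLine: 0.14 × 0.01 = 0.0014
  FleetOne: 0.52 × 0.136 = 0.07072
Normalizing constant = 0.146175.
P(MetroPost | misrouted) = 0.001375/0.146175 ≈ 0.009
P(Arrow | misrouted) = 0.07268/0.146175 ≈ 0.497
P(NorthLine | misrouted) = 0.0014/0.146175 ≈ 0.010
P(FleetOne | misrouted) = 0.07072/0.146175 ≈ 0.484

MetroPost 0.009, Arrow 0.497, NorthLine 0.010, FleetOne 0.484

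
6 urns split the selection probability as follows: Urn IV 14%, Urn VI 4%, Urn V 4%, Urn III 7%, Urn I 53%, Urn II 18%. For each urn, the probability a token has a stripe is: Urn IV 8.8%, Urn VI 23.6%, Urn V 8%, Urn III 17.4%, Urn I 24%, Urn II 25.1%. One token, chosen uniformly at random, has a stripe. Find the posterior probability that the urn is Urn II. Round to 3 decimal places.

Prior × likelihood for each hypothesis:
  Urn IV: 0.14 × 0.088 = 0.01232
  Urn VI: 0.04 × 0.236 = 0.00944
  Urn V: 0.04 × 0.08 = 0.0032
  Urn III: 0.07 × 0.174 = 0.01218
  Urn I: 0.53 × 0.24 = 0.1272
  Urn II: 0.18 × 0.251 = 0.04518
Total = 0.20952.
P(Urn II | evidence) = 0.04518 / 0.20952 ≈ 0.216.

0.216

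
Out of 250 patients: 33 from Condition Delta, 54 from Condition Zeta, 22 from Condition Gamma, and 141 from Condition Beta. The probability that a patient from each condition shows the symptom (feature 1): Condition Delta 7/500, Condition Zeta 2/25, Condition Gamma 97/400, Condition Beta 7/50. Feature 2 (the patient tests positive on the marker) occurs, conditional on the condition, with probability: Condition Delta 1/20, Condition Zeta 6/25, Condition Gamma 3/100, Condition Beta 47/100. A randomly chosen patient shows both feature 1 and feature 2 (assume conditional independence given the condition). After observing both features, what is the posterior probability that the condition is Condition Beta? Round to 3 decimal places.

Compute prior × likelihood for every hypothesis:
  Condition Delta: 0.132 × 0.014 × 0.05 = 0.0000924
  Condition Zeta: 0.216 × 0.08 × 0.24 = 0.0041472
  Condition Gamma: 0.088 × 0.2425 × 0.03 = 0.0006402
  Condition Beta: 0.564 × 0.14 × 0.47 = 0.0371112
Total = 0.041991.
P(Condition Beta | evidence) = 0.0371112 / 0.041991 ≈ 0.884.

0.884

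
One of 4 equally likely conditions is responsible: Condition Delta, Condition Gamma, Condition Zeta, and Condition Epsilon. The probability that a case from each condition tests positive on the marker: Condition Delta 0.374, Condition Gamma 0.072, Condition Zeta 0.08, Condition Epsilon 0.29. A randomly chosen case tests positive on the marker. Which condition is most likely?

Since the prior is uniform, the posterior is proportional to the likelihood:
  Condition Delta: 0.374
  Condition Gamma: 0.072
  Condition Zeta: 0.08
  Condition Epsilon: 0.29
Sum = 0.816.
Largest term belongs to Condition Delta, so Condition Delta is most probable.

Condition Delta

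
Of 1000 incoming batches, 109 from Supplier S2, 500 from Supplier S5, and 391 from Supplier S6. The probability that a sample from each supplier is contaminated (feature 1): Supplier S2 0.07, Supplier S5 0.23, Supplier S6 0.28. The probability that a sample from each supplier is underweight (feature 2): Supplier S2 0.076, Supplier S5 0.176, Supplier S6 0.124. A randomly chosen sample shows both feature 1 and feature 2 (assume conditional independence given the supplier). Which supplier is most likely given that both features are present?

Supplier S5

Unnormalized posteriors (prior × likelihood):
  Supplier S2: 0.109 × 0.07 × 0.076 = 0.00057988
  Supplier S5: 0.5 × 0.23 × 0.176 = 0.02024
  Supplier S6: 0.391 × 0.28 × 0.124 = 0.01357552
Total = 0.0343954.
Largest term belongs to Supplier S5, so Supplier S5 is most probable.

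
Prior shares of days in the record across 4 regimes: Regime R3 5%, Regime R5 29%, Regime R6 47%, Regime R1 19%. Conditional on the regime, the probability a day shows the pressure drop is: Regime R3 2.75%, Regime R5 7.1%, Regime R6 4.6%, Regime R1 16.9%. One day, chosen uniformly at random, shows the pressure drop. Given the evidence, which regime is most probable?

Prior × likelihood for each hypothesis:
  Regime R3: 0.05 × 0.0275 = 0.001375
  Regime R5: 0.29 × 0.071 = 0.02059
  Regime R6: 0.47 × 0.046 = 0.02162
  Regime R1: 0.19 × 0.169 = 0.03211
Total = 0.075695.
Largest term belongs to Regime R1, so Regime R1 is most probable.

Regime R1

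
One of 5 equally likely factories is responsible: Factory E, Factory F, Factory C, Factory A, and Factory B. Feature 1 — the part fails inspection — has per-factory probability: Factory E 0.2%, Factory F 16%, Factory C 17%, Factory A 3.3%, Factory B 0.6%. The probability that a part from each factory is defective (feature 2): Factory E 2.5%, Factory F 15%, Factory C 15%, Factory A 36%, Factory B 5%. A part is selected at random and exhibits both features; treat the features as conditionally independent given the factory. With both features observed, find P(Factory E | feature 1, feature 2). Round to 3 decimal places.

0.001

With a uniform prior (1/5 each), posterior ∝ likelihood:
  Factory E: 0.002 × 0.025 = 0.00005
  Factory F: 0.16 × 0.15 = 0.024
  Factory C: 0.17 × 0.15 = 0.0255
  Factory A: 0.033 × 0.36 = 0.01188
  Factory B: 0.006 × 0.05 = 0.0003
Sum = 0.06173.
P(Factory E | evidence) = 0.00005 / 0.06173 ≈ 0.001.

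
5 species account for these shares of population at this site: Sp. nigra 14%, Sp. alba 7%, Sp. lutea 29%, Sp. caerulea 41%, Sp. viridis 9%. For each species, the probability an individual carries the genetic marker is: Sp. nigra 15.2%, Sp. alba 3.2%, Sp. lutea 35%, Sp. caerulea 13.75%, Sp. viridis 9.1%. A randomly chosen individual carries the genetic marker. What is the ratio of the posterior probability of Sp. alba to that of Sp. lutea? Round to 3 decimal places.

0.022

Unnormalized posteriors (prior × likelihood):
  Sp. nigra: 0.14 × 0.152 = 0.02128
  Sp. alba: 0.07 × 0.032 = 0.00224
  Sp. lutea: 0.29 × 0.35 = 0.1015
  Sp. caerulea: 0.41 × 0.1375 = 0.056375
  Sp. viridis: 0.09 × 0.091 = 0.00819
Sum = 0.189585.
The ratio is 0.00224 / 0.1015 (the normalizer cancels) = 0.022.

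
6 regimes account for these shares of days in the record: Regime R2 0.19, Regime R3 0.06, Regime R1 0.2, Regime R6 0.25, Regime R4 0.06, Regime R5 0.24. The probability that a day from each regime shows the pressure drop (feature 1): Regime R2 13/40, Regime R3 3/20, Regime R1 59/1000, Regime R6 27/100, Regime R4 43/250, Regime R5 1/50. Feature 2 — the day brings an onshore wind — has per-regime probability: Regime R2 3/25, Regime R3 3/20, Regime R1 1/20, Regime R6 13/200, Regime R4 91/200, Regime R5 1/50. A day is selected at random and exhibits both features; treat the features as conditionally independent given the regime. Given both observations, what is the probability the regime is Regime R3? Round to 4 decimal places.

0.0729

Prior × likelihood for each hypothesis:
  Regime R2: 0.19 × 0.325 × 0.12 = 0.00741
  Regime R3: 0.06 × 0.15 × 0.15 = 0.00135
  Regime R1: 0.2 × 0.059 × 0.05 = 0.00059
  Regime R6: 0.25 × 0.27 × 0.065 = 0.0043875
  Regime R4: 0.06 × 0.172 × 0.455 = 0.0046956
  Regime R5: 0.24 × 0.02 × 0.02 = 0.000096
Sum = 0.0185291.
P(Regime R3 | evidence) = 0.00135 / 0.0185291 ≈ 0.0729.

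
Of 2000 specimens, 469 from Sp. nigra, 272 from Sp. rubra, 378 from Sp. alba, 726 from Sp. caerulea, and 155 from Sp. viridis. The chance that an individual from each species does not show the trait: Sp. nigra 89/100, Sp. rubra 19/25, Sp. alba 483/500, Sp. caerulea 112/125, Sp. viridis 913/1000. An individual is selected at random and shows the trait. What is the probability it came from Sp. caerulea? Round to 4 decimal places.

0.3452

Taking complements, P(trait | each) = Sp. nigra 0.11, Sp. rubra 0.24, Sp. alba 0.034, Sp. caerulea 0.104, Sp. viridis 0.087.
By Bayes' rule, posterior ∝ prior × likelihood:
  Sp. nigra: 0.2345 × 0.11 = 0.025795
  Sp. rubra: 0.136 × 0.24 = 0.03264
  Sp. alba: 0.189 × 0.034 = 0.006426
  Sp. caerulea: 0.363 × 0.104 = 0.037752
  Sp. viridis: 0.0775 × 0.087 = 0.0067425
Total = 0.1093555.
P(Sp. caerulea | evidence) = 0.037752 / 0.1093555 ≈ 0.3452.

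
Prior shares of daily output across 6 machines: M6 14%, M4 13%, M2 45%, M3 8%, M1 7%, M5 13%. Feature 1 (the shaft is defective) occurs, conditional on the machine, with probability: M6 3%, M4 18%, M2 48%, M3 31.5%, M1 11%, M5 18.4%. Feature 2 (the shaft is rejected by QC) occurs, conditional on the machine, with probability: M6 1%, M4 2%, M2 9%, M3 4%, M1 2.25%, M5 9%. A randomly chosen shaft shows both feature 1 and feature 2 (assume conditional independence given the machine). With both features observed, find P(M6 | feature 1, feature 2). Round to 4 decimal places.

Compute prior × likelihood for every hypothesis:
  M6: 0.14 × 0.03 × 0.01 = 0.000042
  M4: 0.13 × 0.18 × 0.02 = 0.000468
  M2: 0.45 × 0.48 × 0.09 = 0.01944
  M3: 0.08 × 0.315 × 0.04 = 0.001008
  M1: 0.07 × 0.11 × 0.0225 = 0.00017325
  M5: 0.13 × 0.184 × 0.09 = 0.0021528
Normalizing constant = 0.02328405.
P(M6 | evidence) = 0.000042 / 0.02328405 ≈ 0.0018.

0.0018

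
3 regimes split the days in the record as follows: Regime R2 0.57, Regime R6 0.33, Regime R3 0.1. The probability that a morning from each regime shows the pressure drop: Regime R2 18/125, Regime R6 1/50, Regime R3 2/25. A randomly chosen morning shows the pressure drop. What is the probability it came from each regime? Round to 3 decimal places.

Prior × likelihood for each hypothesis:
  Regime R2: 0.57 × 0.144 = 0.08208
  Regime R6: 0.33 × 0.02 = 0.0066
  Regime R3: 0.1 × 0.08 = 0.008
Sum = 0.09668.
P(Regime R2 | drop) = 0.08208/0.09668 ≈ 0.849
P(Regime R6 | drop) = 0.0066/0.09668 ≈ 0.068
P(Regime R3 | drop) = 0.008/0.09668 ≈ 0.083

Regime R2 0.849, Regime R6 0.068, Regime R3 0.083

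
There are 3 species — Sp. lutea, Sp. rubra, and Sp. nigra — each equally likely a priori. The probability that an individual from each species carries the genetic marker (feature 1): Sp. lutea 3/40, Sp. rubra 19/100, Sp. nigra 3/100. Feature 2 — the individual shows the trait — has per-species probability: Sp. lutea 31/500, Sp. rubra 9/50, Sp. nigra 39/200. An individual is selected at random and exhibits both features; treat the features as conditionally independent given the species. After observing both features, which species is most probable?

Sp. rubra

Since the prior is uniform, the posterior is proportional to the likelihood:
  Sp. lutea: 0.075 × 0.062 = 0.00465
  Sp. rubra: 0.19 × 0.18 = 0.0342
  Sp. nigra: 0.03 × 0.195 = 0.00585
Sum = 0.0447.
Largest term belongs to Sp. rubra, so Sp. rubra is most probable.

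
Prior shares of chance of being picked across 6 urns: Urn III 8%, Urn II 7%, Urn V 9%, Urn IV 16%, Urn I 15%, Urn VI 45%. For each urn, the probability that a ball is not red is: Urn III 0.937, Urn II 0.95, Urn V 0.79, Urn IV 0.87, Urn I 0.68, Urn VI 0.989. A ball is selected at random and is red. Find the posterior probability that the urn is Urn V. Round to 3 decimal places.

Taking complements, P(red | each) = Urn III 0.063, Urn II 0.05, Urn V 0.21, Urn IV 0.13, Urn I 0.32, Urn VI 0.011.
Unnormalized posteriors (prior × likelihood):
  Urn III: 0.08 × 0.063 = 0.00504
  Urn II: 0.07 × 0.05 = 0.0035
  Urn V: 0.09 × 0.21 = 0.0189
  Urn IV: 0.16 × 0.13 = 0.0208
  Urn I: 0.15 × 0.32 = 0.048
  Urn VI: 0.45 × 0.011 = 0.00495
Sum = 0.10119.
P(Urn V | evidence) = 0.0189 / 0.10119 ≈ 0.187.

0.187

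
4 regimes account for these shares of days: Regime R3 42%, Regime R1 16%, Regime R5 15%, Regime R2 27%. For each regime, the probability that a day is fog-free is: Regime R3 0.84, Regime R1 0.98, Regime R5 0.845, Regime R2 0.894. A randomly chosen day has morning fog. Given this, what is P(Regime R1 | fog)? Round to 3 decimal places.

Taking complements, P(fog | each) = Regime R3 0.16, Regime R1 0.02, Regime R5 0.155, Regime R2 0.106.
Prior × likelihood for each hypothesis:
  Regime R3: 0.42 × 0.16 = 0.0672
  Regime R1: 0.16 × 0.02 = 0.0032
  Regime R5: 0.15 × 0.155 = 0.02325
  Regime R2: 0.27 × 0.106 = 0.02862
Total = 0.12227.
P(Regime R1 | evidence) = 0.0032 / 0.12227 ≈ 0.026.

0.026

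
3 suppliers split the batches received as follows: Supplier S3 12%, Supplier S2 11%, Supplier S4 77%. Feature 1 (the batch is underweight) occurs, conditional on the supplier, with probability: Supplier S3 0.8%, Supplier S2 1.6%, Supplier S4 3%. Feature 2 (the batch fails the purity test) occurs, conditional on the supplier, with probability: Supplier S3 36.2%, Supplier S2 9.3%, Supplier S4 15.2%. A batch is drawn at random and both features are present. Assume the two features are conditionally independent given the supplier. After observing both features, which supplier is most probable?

By Bayes' rule, posterior ∝ prior × likelihood:
  Supplier S3: 0.12 × 0.008 × 0.362 = 0.00034752
  Supplier S2: 0.11 × 0.016 × 0.093 = 0.00016368
  Supplier S4: 0.77 × 0.03 × 0.152 = 0.0035112
Sum = 0.0040224.
Largest term belongs to Supplier S4, so Supplier S4 is most probable.

Supplier S4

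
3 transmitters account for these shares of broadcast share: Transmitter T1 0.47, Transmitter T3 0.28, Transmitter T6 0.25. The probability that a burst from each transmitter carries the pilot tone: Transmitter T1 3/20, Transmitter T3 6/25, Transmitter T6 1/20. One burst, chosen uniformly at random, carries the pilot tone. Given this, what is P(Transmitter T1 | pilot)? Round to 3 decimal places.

Unnormalized posteriors (prior × likelihood):
  Transmitter T1: 0.47 × 0.15 = 0.0705
  Transmitter T3: 0.28 × 0.24 = 0.0672
  Transmitter T6: 0.25 × 0.05 = 0.0125
Total = 0.1502.
P(Transmitter T1 | evidence) = 0.0705 / 0.1502 ≈ 0.469.

0.469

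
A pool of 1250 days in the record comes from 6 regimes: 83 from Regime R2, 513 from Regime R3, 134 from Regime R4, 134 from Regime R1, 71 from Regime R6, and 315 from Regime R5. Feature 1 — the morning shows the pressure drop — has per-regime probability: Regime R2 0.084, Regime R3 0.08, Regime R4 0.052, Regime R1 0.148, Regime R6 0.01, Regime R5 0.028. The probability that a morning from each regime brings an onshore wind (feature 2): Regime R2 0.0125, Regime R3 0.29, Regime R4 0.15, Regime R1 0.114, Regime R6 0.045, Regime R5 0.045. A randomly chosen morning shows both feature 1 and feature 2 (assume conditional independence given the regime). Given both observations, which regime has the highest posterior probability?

Compute prior × likelihood for every hypothesis:
  Regime R2: 0.0664 × 0.084 × 0.0125 = 0.00006972
  Regime R3: 0.4104 × 0.08 × 0.29 = 0.00952128
  Regime R4: 0.1072 × 0.052 × 0.15 = 0.00083616
  Regime R1: 0.1072 × 0.148 × 0.114 = 0.0018086784
  Regime R6: 0.0568 × 0.01 × 0.045 = 0.00002556
  Regime R5: 0.252 × 0.028 × 0.045 = 0.00031752
Normalizing constant = 0.0125789184.
Largest term belongs to Regime R3, so Regime R3 is most probable.

Regime R3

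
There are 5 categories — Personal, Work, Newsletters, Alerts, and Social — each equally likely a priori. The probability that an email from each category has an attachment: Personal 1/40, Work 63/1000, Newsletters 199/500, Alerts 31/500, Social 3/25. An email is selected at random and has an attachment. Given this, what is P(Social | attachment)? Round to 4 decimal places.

Since the prior is uniform, the posterior is proportional to the likelihood:
  Personal: 0.025
  Work: 0.063
  Newsletters: 0.398
  Alerts: 0.062
  Social: 0.12
Total = 0.668.
P(Social | evidence) = 0.12 / 0.668 ≈ 0.1796.

0.1796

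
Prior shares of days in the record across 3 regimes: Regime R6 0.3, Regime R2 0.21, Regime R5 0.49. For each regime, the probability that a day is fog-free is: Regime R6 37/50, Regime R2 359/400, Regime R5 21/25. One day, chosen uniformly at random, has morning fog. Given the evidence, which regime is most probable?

Regime R5

Taking complements, P(fog | each) = Regime R6 0.26, Regime R2 0.1025, Regime R5 0.16.
Prior × likelihood for each hypothesis:
  Regime R6: 0.3 × 0.26 = 0.078
  Regime R2: 0.21 × 0.1025 = 0.021525
  Regime R5: 0.49 × 0.16 = 0.0784
Sum = 0.177925.
Largest term belongs to Regime R5, so Regime R5 is most probable.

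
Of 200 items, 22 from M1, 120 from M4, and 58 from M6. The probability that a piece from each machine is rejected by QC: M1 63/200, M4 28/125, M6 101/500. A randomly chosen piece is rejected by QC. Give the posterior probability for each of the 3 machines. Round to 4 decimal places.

M1 0.1522, M4 0.5904, M6 0.2573

Compute prior × likelihood for every hypothesis:
  M1: 0.11 × 0.315 = 0.03465
  M4: 0.6 × 0.224 = 0.1344
  M6: 0.29 × 0.202 = 0.05858
Normalizing constant = 0.22763.
P(M1 | rejected) = 0.03465/0.22763 ≈ 0.1522
P(M4 | rejected) = 0.1344/0.22763 ≈ 0.5904
P(M6 | rejected) = 0.05858/0.22763 ≈ 0.2573
(Check: 0.1522+0.5904+0.2573 = 0.9999.)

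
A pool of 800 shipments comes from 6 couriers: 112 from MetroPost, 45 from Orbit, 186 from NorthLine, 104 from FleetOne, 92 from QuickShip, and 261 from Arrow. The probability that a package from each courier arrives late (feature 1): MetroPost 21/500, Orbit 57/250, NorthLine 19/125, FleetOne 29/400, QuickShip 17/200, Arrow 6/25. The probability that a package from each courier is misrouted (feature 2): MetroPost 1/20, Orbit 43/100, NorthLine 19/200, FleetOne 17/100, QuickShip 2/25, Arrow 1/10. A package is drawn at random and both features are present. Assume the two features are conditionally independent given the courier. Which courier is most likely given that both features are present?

Compute prior × likelihood for every hypothesis:
  MetroPost: 0.14 × 0.042 × 0.05 = 0.000294
  Orbit: 0.05625 × 0.228 × 0.43 = 0.00551475
  NorthLine: 0.2325 × 0.152 × 0.095 = 0.0033573
  FleetOne: 0.13 × 0.0725 × 0.17 = 0.00160225
  QuickShip: 0.115 × 0.085 × 0.08 = 0.000782
  Arrow: 0.32625 × 0.24 × 0.1 = 0.00783
Sum = 0.0193803.
Largest term belongs to Arrow, so Arrow is most probable.

Arrow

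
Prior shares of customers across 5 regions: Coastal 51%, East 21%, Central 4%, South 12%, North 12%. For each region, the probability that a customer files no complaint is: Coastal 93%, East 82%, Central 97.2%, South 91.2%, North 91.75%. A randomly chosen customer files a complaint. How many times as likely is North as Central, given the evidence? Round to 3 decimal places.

8.839

Taking complements, P(complaint | each) = Coastal 0.07, East 0.18, Central 0.028, South 0.088, North 0.0825.
By Bayes' rule, posterior ∝ prior × likelihood:
  Coastal: 0.51 × 0.07 = 0.0357
  East: 0.21 × 0.18 = 0.0378
  Central: 0.04 × 0.028 = 0.00112
  South: 0.12 × 0.088 = 0.01056
  North: 0.12 × 0.0825 = 0.0099
Normalizing constant = 0.09508.
The ratio is 0.0099 / 0.00112 (the normalizer cancels) = 8.839.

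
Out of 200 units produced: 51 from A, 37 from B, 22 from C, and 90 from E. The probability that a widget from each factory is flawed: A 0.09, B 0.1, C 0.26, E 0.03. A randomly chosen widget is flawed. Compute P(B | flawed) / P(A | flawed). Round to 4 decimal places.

0.8061

Compute prior × likelihood for every hypothesis:
  A: 0.255 × 0.09 = 0.02295
  B: 0.185 × 0.1 = 0.0185
  C: 0.11 × 0.26 = 0.0286
  E: 0.45 × 0.03 = 0.0135
Total = 0.08355.
The ratio is 0.0185 / 0.02295 (the normalizer cancels) = 0.8061.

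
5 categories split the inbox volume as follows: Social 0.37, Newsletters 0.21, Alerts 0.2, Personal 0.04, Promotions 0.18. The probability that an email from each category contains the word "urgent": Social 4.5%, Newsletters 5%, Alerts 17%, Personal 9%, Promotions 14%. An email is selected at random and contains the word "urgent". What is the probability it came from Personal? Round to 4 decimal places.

Compute prior × likelihood for every hypothesis:
  Social: 0.37 × 0.045 = 0.01665
  Newsletters: 0.21 × 0.05 = 0.0105
  Alerts: 0.2 × 0.17 = 0.034
  Personal: 0.04 × 0.09 = 0.0036
  Promotions: 0.18 × 0.14 = 0.0252
Sum = 0.08995.
P(Personal | evidence) = 0.0036 / 0.08995 ≈ 0.0400.

0.0400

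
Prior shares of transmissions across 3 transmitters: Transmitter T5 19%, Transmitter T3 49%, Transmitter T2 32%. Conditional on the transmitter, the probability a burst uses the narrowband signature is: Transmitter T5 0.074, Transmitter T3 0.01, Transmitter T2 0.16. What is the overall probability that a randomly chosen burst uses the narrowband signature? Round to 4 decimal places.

Compute prior × likelihood for every hypothesis:
  Transmitter T5: 0.19 × 0.074 = 0.01406
  Transmitter T3: 0.49 × 0.01 = 0.0049
  Transmitter T2: 0.32 × 0.16 = 0.0512
P(narrowband) = 0.01406 + 0.0049 + 0.0512 = 0.07016 → 0.0702.

0.0702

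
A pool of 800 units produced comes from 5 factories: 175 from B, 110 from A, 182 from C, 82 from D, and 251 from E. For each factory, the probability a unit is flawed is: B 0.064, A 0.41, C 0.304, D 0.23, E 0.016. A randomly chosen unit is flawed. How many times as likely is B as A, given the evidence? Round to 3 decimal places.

By Bayes' rule, posterior ∝ prior × likelihood:
  B: 0.21875 × 0.064 = 0.014
  A: 0.1375 × 0.41 = 0.056375
  C: 0.2275 × 0.304 = 0.06916
  D: 0.1025 × 0.23 = 0.023575
  E: 0.31375 × 0.016 = 0.00502
Total = 0.16813.
The ratio is 0.014 / 0.056375 (the normalizer cancels) = 0.248.

0.248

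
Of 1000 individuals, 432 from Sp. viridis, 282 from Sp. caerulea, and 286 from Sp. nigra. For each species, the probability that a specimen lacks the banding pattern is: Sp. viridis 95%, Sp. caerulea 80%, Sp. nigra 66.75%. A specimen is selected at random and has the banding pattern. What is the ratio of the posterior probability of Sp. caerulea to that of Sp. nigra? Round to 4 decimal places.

Taking complements, P(banded | each) = Sp. viridis 0.05, Sp. caerulea 0.2, Sp. nigra 0.3325.
Compute prior × likelihood for every hypothesis:
  Sp. viridis: 0.432 × 0.05 = 0.0216
  Sp. caerulea: 0.282 × 0.2 = 0.0564
  Sp. nigra: 0.286 × 0.3325 = 0.095095
Normalizing constant = 0.173095.
The ratio is 0.0564 / 0.095095 (the normalizer cancels) = 0.5931.

0.5931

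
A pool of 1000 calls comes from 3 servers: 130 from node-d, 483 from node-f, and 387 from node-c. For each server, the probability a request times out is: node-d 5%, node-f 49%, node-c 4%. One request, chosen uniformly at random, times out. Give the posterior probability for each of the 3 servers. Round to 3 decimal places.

By Bayes' rule, posterior ∝ prior × likelihood:
  node-d: 0.13 × 0.05 = 0.0065
  node-f: 0.483 × 0.49 = 0.23667
  node-c: 0.387 × 0.04 = 0.01548
Sum = 0.25865.
P(node-d | timeout) = 0.0065/0.25865 ≈ 0.025
P(node-f | timeout) = 0.23667/0.25865 ≈ 0.915
P(node-c | timeout) = 0.01548/0.25865 ≈ 0.060
(Check: 0.025+0.915+0.060 = 1.000.)

node-d 0.025, node-f 0.915, node-c 0.060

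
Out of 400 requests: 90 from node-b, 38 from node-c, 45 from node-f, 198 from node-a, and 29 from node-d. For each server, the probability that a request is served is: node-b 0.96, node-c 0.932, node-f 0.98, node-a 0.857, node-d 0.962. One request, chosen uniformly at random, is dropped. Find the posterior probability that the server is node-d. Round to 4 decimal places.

0.0302

Taking complements, P(dropped | each) = node-b 0.04, node-c 0.068, node-f 0.02, node-a 0.143, node-d 0.038.
By Bayes' rule, posterior ∝ prior × likelihood:
  node-b: 0.225 × 0.04 = 0.009
  node-c: 0.095 × 0.068 = 0.00646
  node-f: 0.1125 × 0.02 = 0.00225
  node-a: 0.495 × 0.143 = 0.070785
  node-d: 0.0725 × 0.038 = 0.002755
Sum = 0.09125.
P(node-d | evidence) = 0.002755 / 0.09125 ≈ 0.0302.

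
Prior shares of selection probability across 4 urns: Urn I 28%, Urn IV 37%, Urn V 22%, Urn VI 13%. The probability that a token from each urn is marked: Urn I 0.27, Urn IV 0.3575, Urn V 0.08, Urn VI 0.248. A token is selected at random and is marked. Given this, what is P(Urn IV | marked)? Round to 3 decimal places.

Unnormalized posteriors (prior × likelihood):
  Urn I: 0.28 × 0.27 = 0.0756
  Urn IV: 0.37 × 0.3575 = 0.132275
  Urn V: 0.22 × 0.08 = 0.0176
  Urn VI: 0.13 × 0.248 = 0.03224
Normalizing constant = 0.257715.
P(Urn IV | evidence) = 0.132275 / 0.257715 ≈ 0.513.

0.513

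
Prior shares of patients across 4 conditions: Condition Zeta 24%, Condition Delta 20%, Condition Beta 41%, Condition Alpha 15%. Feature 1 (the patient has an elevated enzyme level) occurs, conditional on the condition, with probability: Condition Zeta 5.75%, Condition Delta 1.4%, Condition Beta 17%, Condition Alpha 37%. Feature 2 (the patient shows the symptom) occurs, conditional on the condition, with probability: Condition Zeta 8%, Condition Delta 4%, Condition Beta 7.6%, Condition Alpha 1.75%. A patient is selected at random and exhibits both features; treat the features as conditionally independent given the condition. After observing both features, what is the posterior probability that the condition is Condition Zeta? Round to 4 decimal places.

By Bayes' rule, posterior ∝ prior × likelihood:
  Condition Zeta: 0.24 × 0.0575 × 0.08 = 0.001104
  Condition Delta: 0.2 × 0.014 × 0.04 = 0.000112
  Condition Beta: 0.41 × 0.17 × 0.076 = 0.0052972
  Condition Alpha: 0.15 × 0.37 × 0.0175 = 0.00097125
Sum = 0.00748445.
P(Condition Zeta | evidence) = 0.001104 / 0.00748445 ≈ 0.1475.

0.1475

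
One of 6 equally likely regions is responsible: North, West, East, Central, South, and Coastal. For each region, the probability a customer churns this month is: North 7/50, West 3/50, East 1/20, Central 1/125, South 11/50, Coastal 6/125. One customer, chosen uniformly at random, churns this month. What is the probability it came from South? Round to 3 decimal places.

Since the prior is uniform, the posterior is proportional to the likelihood:
  North: 0.14
  West: 0.06
  East: 0.05
  Central: 0.008
  South: 0.22
  Coastal: 0.048
Total = 0.526.
P(South | evidence) = 0.22 / 0.526 ≈ 0.418.

0.418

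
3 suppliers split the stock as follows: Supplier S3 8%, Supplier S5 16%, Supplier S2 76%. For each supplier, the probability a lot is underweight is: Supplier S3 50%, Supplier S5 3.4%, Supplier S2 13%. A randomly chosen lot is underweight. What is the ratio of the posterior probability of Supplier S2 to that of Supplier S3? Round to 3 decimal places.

2.470

By Bayes' rule, posterior ∝ prior × likelihood:
  Supplier S3: 0.08 × 0.5 = 0.04
  Supplier S5: 0.16 × 0.034 = 0.00544
  Supplier S2: 0.76 × 0.13 = 0.0988
Sum = 0.14424.
The ratio is 0.0988 / 0.04 (the normalizer cancels) = 2.470.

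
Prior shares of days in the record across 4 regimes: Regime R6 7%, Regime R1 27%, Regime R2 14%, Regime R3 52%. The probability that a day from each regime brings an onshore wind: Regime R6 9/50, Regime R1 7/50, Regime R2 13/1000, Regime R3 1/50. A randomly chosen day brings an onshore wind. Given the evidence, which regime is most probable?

Regime R1

Prior × likelihood for each hypothesis:
  Regime R6: 0.07 × 0.18 = 0.0126
  Regime R1: 0.27 × 0.14 = 0.0378
  Regime R2: 0.14 × 0.013 = 0.00182
  Regime R3: 0.52 × 0.02 = 0.0104
Sum = 0.06262.
Largest term belongs to Regime R1, so Regime R1 is most probable.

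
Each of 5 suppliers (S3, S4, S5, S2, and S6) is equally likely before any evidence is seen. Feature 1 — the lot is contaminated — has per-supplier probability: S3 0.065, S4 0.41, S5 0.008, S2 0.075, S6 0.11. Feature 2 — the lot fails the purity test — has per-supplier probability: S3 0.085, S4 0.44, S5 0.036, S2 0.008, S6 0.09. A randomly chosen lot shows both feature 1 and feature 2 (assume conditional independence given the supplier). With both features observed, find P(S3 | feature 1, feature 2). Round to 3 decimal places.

0.028

With a uniform prior (1/5 each), posterior ∝ likelihood:
  S3: 0.065 × 0.085 = 0.005525
  S4: 0.41 × 0.44 = 0.1804
  S5: 0.008 × 0.036 = 0.000288
  S2: 0.075 × 0.008 = 0.0006
  S6: 0.11 × 0.09 = 0.0099
Sum = 0.196713.
P(S3 | evidence) = 0.005525 / 0.196713 ≈ 0.028.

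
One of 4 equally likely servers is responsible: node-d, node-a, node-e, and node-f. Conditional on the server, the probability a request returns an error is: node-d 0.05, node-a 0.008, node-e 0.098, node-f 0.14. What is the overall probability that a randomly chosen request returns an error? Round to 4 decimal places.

0.0740

Since the prior is uniform, the posterior is proportional to the likelihood:
  node-d: 0.05
  node-a: 0.008
  node-e: 0.098
  node-f: 0.14
P(error) = (1/4) × (0.05 + 0.008 + 0.098 + 0.14) = 0.296/4 ≈ 0.0740.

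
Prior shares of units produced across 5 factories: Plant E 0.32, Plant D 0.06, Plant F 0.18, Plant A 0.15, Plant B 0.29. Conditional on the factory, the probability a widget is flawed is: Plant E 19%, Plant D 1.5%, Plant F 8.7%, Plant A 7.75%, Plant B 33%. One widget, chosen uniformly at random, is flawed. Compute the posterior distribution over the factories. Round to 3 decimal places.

Plant E 0.329, Plant D 0.005, Plant F 0.085, Plant A 0.063, Plant B 0.518

Prior × likelihood for each hypothesis:
  Plant E: 0.32 × 0.19 = 0.0608
  Plant D: 0.06 × 0.015 = 0.0009
  Plant F: 0.18 × 0.087 = 0.01566
  Plant A: 0.15 × 0.0775 = 0.011625
  Plant B: 0.29 × 0.33 = 0.0957
Total = 0.184685.
P(Plant E | flawed) = 0.0608/0.184685 ≈ 0.329
P(Plant D | flawed) = 0.0009/0.184685 ≈ 0.005
P(Plant F | flawed) = 0.01566/0.184685 ≈ 0.085
P(Plant A | flawed) = 0.011625/0.184685 ≈ 0.063
P(Plant B | flawed) = 0.0957/0.184685 ≈ 0.518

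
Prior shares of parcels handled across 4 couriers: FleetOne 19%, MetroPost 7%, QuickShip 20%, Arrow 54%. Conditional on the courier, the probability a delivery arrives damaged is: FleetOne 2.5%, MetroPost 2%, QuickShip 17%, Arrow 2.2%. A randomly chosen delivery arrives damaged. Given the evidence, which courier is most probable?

Compute prior × likelihood for every hypothesis:
  FleetOne: 0.19 × 0.025 = 0.00475
  MetroPost: 0.07 × 0.02 = 0.0014
  QuickShip: 0.2 × 0.17 = 0.034
  Arrow: 0.54 × 0.022 = 0.01188
Sum = 0.05203.
Largest term belongs to QuickShip, so QuickShip is most probable.

QuickShip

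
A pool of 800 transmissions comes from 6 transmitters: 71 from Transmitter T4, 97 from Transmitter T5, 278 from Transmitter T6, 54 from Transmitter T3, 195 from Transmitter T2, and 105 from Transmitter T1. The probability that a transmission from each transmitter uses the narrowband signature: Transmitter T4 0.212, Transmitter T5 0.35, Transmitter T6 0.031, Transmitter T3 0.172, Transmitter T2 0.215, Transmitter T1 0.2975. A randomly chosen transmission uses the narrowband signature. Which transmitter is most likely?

Transmitter T2

Prior × likelihood for each hypothesis:
  Transmitter T4: 0.08875 × 0.212 = 0.018815
  Transmitter T5: 0.12125 × 0.35 = 0.0424375
  Transmitter T6: 0.3475 × 0.031 = 0.0107725
  Transmitter T3: 0.0675 × 0.172 = 0.01161
  Transmitter T2: 0.24375 × 0.215 = 0.05240625
  Transmitter T1: 0.13125 × 0.2975 = 0.039046875
Total = 0.175088125.
Largest term belongs to Transmitter T2, so Transmitter T2 is most probable.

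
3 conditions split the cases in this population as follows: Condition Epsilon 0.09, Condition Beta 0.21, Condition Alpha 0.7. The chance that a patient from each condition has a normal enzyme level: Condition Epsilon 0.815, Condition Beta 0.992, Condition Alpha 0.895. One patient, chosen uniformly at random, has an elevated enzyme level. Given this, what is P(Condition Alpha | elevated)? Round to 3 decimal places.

0.800

Taking complements, P(elevated | each) = Condition Epsilon 0.185, Condition Beta 0.008, Condition Alpha 0.105.
Unnormalized posteriors (prior × likelihood):
  Condition Epsilon: 0.09 × 0.185 = 0.01665
  Condition Beta: 0.21 × 0.008 = 0.00168
  Condition Alpha: 0.7 × 0.105 = 0.0735
Sum = 0.09183.
P(Condition Alpha | evidence) = 0.0735 / 0.09183 ≈ 0.800.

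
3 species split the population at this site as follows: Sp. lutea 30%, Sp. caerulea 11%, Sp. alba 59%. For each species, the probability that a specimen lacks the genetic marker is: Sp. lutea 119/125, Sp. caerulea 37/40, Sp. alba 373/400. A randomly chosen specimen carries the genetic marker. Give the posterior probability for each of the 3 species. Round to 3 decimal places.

Taking complements, P(marker | each) = Sp. lutea 0.048, Sp. caerulea 0.075, Sp. alba 0.0675.
Compute prior × likelihood for every hypothesis:
  Sp. lutea: 0.3 × 0.048 = 0.0144
  Sp. caerulea: 0.11 × 0.075 = 0.00825
  Sp. alba: 0.59 × 0.0675 = 0.039825
Sum = 0.062475.
P(Sp. lutea | marker) = 0.0144/0.062475 ≈ 0.230
P(Sp. caerulea | marker) = 0.00825/0.062475 ≈ 0.132
P(Sp. alba | marker) = 0.039825/0.062475 ≈ 0.637

Sp. lutea 0.230, Sp. caerulea 0.132, Sp. alba 0.637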